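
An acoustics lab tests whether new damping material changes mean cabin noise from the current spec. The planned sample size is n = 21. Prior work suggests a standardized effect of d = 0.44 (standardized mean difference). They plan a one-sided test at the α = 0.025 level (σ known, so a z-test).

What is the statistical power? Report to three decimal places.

Noncentrality parameter: δ = d·√n = 0.44 × √21 = 2.0163
Critical value for a one-sided test at α = 0.025: z_α = 1.960.
Power = P(Z > 1.960 − δ) = Φ(0.056) = 0.5225.

Power ≈ 0.522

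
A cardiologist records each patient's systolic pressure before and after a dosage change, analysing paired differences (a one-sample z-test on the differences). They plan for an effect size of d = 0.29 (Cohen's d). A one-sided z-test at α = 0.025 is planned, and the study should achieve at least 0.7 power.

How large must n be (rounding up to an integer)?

Set Φ(δ − 1.960) = 0.7; then δ − 1.960 = Φ⁻¹(0.7) = 0.524, giving δ = 2.484.
δ = d·√n ⇒ n = (δ/d)² = (2.484 / 0.29)² = 73.39.
Rounding up, n = 74.

n = 74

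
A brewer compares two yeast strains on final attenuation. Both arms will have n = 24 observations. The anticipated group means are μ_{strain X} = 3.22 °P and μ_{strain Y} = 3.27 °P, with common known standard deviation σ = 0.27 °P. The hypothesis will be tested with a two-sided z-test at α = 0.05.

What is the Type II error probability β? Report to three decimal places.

Standardized effect: d = |μ_{strain X} − μ_{strain Y}| / σ = |3.22 − 3.27| / 0.27 = 0.1852
Noncentrality parameter: δ = d·√(n/2) = 0.1852 × √(24/2) = 0.6415
Two-sided α = 0.05 → critical value z_{0.025} = 1.960.
Power = Φ(δ − 1.960) + Φ(−δ − 1.960) = Φ(-1.318) + Φ(-2.601) = 0.0937 + 0.0046 = 0.0983.
Type II error: β = 1 − power = 1 − 0.0983 = 0.9017.

β ≈ 0.902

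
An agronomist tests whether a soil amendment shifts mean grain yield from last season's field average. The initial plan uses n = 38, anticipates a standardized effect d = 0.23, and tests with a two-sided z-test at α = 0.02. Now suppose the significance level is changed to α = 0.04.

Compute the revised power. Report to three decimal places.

Power ≈ 0.263

δ = d·√n = 0.23 × √38 = 1.4178 (unchanged). New critical value: z_{0.02} = 2.054.
Revised power = Φ(δ − 2.054) + Φ(−δ − 2.054) = Φ(-0.636) + Φ(-3.472) = 0.2624 + 0.0003 = 0.2627.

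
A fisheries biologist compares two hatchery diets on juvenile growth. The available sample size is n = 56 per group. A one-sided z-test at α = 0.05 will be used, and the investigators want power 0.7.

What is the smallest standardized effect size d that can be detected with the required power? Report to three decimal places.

d ≈ 0.410

Required noncentrality: δ = z_{0.05} + z_{0.30} = 1.645 + 0.524 = 2.169.
δ = d·√(n/2) ⇒ d = δ/√(n/2) = 2.169/√(56/2) = 0.4100.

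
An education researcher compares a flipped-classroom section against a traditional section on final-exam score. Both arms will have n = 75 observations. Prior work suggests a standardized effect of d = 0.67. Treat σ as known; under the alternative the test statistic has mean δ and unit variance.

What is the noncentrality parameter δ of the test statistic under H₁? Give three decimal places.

δ = d·√(n/2) = 0.67 × √(75/2) = 4.1029

δ ≈ 4.103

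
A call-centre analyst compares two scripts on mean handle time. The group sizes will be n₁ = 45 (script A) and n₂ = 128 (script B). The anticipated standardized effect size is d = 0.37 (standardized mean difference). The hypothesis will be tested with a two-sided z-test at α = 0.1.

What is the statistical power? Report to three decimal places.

Power ≈ 0.688

Noncentrality parameter: δ = d / √(1/n₁ + 1/n₂) = 0.37 / √(1/45 + 1/128) = 2.1350
Two-sided α = 0.1 → critical value z_{0.05} = 1.645.
Power = Φ(δ − 1.645) + Φ(−δ − 1.645) = Φ(0.490) + Φ(-3.780) = 0.6880 + 0.0001 = 0.6880.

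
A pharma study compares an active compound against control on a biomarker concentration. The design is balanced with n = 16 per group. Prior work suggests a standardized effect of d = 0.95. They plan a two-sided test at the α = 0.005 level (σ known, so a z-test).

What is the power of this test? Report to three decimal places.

Noncentrality parameter: λ = d·√(n/2) = 0.95 × √(16/2) = 2.6870
Critical value for a two-sided test at α = 0.005: z_{α/2} = 2.807.
Power = Φ(λ − 2.807) + Φ(−λ − 2.807) = Φ(-0.120) + Φ(-5.494) = 0.4522 + 0.0000 = 0.4522.

Power ≈ 0.452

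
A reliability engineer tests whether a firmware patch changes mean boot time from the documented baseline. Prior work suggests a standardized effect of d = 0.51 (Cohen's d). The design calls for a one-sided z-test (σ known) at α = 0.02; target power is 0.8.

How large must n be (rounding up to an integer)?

n = 33

For power 0.8 need Φ(δ − z_{0.02}) = 0.8, so δ = z_{0.02} + z_{0.20} = 2.054 + 0.842 = 2.895.
δ = d·√n ⇒ n = (δ/d)² = (2.895 / 0.51)² = 32.23.
Round up to the next whole unit.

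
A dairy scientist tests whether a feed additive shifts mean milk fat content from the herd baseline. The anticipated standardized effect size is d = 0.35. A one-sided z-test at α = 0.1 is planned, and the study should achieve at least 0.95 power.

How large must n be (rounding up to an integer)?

For power 0.95 need Φ(δ − z_{0.1}) = 0.95, so δ = z_{0.1} + z_{0.05} = 1.282 + 1.645 = 2.926.
δ = d·√n ⇒ n = (δ/d)² = (2.926 / 0.35)² = 69.91.
Rounding up, n = 70.

n = 70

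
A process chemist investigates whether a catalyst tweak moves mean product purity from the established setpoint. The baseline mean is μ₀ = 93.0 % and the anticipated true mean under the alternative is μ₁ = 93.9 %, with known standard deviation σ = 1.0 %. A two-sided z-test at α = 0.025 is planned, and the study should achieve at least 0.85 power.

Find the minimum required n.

Standardized effect: d = |μ₁ − μ₀| / σ = |93.9 − 93.0| / 1.0 = 0.9000
Set Φ(δ − 2.241) = 0.85; then δ − 2.241 = Φ⁻¹(0.85) = 1.036, giving δ = 3.278.
(Ignoring the negligible lower-tail rejection probability gives the usual closed-form inversion.)
δ = d·√n ⇒ n = (δ/d)² = (3.278 / 0.9000)² = 13.26.
Round up to the next whole unit.

n = 14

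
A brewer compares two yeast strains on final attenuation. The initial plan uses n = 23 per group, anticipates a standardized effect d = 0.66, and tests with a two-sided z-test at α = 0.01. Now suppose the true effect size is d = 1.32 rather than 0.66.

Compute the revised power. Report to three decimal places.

Power ≈ 0.971

With d = 1.32: δ = d·√(n/2) = 1.32 × √(23/2) = 4.4763. Critical value z_{0.005} = 2.576.
Revised power = Φ(δ − 2.576) + Φ(−δ − 2.576) = Φ(1.901) + Φ(-7.052) = 0.9713 + 0.0000 = 0.9713.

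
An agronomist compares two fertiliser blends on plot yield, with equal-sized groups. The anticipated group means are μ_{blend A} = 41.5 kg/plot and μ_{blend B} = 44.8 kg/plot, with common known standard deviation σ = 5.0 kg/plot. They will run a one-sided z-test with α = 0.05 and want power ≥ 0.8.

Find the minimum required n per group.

Standardized effect: d = |μ_{blend A} − μ_{blend B}| / σ = |41.5 − 44.8| / 5.0 = 0.6600
Set Φ(δ − 1.645) = 0.8; then δ − 1.645 = Φ⁻¹(0.8) = 0.842, giving δ = 2.486.
δ = d·√(n/2) ⇒ n = 2(δ/d)² = 2 × (2.486 / 0.6600)² = 28.39.
Rounding up, n = 29 per group.

n = 29 per group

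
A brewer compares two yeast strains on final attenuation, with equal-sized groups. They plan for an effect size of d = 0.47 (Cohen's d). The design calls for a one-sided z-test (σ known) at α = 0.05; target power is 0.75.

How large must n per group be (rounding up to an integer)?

n = 49 per group

Set Φ(δ − 1.645) = 0.75; then δ − 1.645 = Φ⁻¹(0.75) = 0.674, giving δ = 2.319.
δ = d·√(n/2) ⇒ n = 2(δ/d)² = 2 × (2.319 / 0.47)² = 48.70.
Round up to the next whole unit.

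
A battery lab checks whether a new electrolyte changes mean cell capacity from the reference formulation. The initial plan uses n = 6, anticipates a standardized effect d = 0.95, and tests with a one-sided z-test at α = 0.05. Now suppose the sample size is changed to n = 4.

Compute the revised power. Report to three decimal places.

Power ≈ 0.601

With n = 4: δ = d·√n = 0.95 × √4 = 1.9000. Critical value z_{0.05} = 1.645.
Revised power = Φ(δ − 1.645) = Φ(0.255) = 0.6007.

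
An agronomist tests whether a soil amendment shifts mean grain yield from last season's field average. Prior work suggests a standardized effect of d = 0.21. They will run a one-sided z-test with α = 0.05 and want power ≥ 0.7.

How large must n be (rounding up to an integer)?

Set Φ(δ − 1.645) = 0.7; then δ − 1.645 = Φ⁻¹(0.7) = 0.524, giving δ = 2.169.
δ = d·√n ⇒ n = (δ/d)² = (2.169 / 0.21)² = 106.70.
Rounding up, n = 107.

n = 107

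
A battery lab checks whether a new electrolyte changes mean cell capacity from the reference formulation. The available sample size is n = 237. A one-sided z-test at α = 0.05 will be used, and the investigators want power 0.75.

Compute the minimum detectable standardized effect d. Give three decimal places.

d ≈ 0.151

Required noncentrality: δ = z_{0.05} + z_{0.25} = 1.645 + 0.674 = 2.319.
δ = d·√n ⇒ d = δ/√n = 2.319/√237 = 0.1507.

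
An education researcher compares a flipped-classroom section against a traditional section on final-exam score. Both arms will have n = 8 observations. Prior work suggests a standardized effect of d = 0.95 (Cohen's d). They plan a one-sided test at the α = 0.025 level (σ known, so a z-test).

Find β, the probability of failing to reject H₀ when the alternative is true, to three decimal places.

β ≈ 0.524

Noncentrality parameter: δ = d·√(n/2) = 0.95 × √(8/2) = 1.9000
One-sided α = 0.025 → critical value z_{0.025} = 1.960.
Power = P(Z > 1.960 − δ) = Φ(-0.060) = 0.4761.
Type II error: β = 1 − power = 1 − 0.4761 = 0.5239.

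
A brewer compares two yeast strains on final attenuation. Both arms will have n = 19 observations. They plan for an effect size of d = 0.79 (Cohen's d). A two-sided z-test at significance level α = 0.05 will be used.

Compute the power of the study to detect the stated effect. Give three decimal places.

Power ≈ 0.683

Noncentrality parameter: δ = d·√(n/2) = 0.79 × √(19/2) = 2.4349
Two-sided α = 0.05 → critical value z_{0.025} = 1.960.
Power = Φ(δ − 1.960) + Φ(−δ − 1.960) = Φ(0.475) + Φ(-4.395) = 0.6826 + 0.0000 = 0.6826.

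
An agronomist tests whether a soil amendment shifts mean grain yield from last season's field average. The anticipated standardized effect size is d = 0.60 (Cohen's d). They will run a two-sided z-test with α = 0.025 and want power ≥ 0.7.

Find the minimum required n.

For power 0.7 need Φ(δ − z_{0.0125}) = 0.7, so δ = z_{0.0125} + z_{0.30} = 2.241 + 0.524 = 2.766.
(Ignoring the negligible lower-tail rejection probability gives the usual closed-form inversion.)
δ = d·√n ⇒ n = (δ/d)² = (2.766 / 0.60)² = 21.25.
Rounding up, n = 22.

n = 22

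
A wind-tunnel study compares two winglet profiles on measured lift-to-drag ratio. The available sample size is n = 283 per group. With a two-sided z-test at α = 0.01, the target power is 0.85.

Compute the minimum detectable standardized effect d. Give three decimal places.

Need Φ(δ − 2.576) = 0.85, so δ = 2.576 + 1.036 = 3.612.
(Lower-tail contribution to power is negligible for δ > 0.)
δ = d·√(n/2) ⇒ d = δ/√(n/2) = 3.612/√(283/2) = 0.3037.

d ≈ 0.304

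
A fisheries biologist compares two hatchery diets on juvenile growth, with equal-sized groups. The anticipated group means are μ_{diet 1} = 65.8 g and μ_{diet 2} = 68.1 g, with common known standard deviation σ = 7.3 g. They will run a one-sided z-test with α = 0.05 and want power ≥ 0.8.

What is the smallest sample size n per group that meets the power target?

n = 125 per group

Standardized effect: d = |μ_{diet 1} − μ_{diet 2}| / σ = |65.8 − 68.1| / 7.3 = 0.3151
For power 0.8 need Φ(δ − z_{0.05}) = 0.8, so δ = z_{0.05} + z_{0.20} = 1.645 + 0.842 = 2.486.
δ = d·√(n/2) ⇒ n = 2(δ/d)² = 2 × (2.486 / 0.3151)² = 124.56.
Round up to the next whole unit.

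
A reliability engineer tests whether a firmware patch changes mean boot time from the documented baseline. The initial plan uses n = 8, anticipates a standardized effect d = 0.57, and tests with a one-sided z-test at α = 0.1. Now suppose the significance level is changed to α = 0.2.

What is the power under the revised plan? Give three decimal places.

δ = d·√n = 0.57 × √8 = 1.6122 (unchanged). New critical value: z_{0.2} = 0.842.
Revised power = P(Z > 0.842 − δ) = Φ(0.771) = 0.7795.

Power ≈ 0.780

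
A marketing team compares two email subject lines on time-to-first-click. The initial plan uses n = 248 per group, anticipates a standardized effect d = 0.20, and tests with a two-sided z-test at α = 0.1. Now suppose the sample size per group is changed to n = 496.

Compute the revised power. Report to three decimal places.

With n = 496 per group: δ = d·√(n/2) = 0.20 × √(496/2) = 3.1496. Critical value z_{0.05} = 1.645.
Revised power = Φ(δ − 1.645) + Φ(−δ − 1.645) = Φ(1.505) + Φ(-4.794) = 0.9338 + 0.0000 = 0.9338.

Power ≈ 0.934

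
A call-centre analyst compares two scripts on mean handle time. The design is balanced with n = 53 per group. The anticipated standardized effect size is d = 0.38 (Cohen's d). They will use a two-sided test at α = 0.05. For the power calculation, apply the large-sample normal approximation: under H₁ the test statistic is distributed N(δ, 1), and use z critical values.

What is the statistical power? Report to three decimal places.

Noncentrality parameter: δ = d·√(n/2) = 0.38 × √(53/2) = 1.9562
Two-sided α = 0.05 → critical value z_{0.025} = 1.960.
Power = Φ(δ − 1.960) + Φ(−δ − 1.960) = Φ(-0.004) + Φ(-3.916) = 0.4985 + 0.0000 = 0.4985.

Power ≈ 0.499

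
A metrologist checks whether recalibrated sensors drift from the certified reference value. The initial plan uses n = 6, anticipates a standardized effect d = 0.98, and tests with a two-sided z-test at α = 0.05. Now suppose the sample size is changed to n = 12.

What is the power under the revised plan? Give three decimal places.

Power ≈ 0.924

With n = 12: δ = d·√n = 0.98 × √12 = 3.3948. Critical value z_{0.025} = 1.960.
Revised power = Φ(δ − 1.960) + Φ(−δ − 1.960) = Φ(1.435) + Φ(-5.355) = 0.9243 + 0.0000 = 0.9243.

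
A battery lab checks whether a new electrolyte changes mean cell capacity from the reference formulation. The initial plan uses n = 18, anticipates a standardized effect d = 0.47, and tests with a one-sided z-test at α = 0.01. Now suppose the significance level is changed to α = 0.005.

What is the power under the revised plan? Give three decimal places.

δ = d·√n = 0.47 × √18 = 1.9940 (unchanged). New critical value: z_{0.005} = 2.576.
Revised power = Φ(δ − 2.576) = Φ(-0.582) = 0.2804.

Power ≈ 0.280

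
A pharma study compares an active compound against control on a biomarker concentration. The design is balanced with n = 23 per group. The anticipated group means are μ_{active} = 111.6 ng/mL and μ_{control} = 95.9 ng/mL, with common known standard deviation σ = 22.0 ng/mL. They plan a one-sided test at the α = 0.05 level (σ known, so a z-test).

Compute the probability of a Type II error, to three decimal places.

Standardized effect: d = |μ_{active} − μ_{control}| / σ = |111.6 − 95.9| / 22.0 = 0.7136
Noncentrality parameter: δ = d·√(n/2) = 0.7136 × √(23/2) = 2.4201
One-sided α = 0.05 → critical value z_{0.05} = 1.645.
Power = P(Z > 1.645 − δ) = Φ(0.775) = 0.7809.
Type II error: β = 1 − power = 1 − 0.7809 = 0.2191.

β ≈ 0.219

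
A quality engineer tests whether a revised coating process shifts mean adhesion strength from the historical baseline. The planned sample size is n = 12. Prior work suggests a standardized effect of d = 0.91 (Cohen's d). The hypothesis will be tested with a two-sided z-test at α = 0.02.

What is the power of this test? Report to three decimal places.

Noncentrality parameter: δ = d·√n = 0.91 × √12 = 3.1523
Two-sided α = 0.02 → critical value z_{0.01} = 2.326.
Power = Φ(δ − 2.326) + Φ(−δ − 2.326) = Φ(0.826) + Φ(-5.479) = 0.7956 + 0.0000 = 0.7956.

Power ≈ 0.796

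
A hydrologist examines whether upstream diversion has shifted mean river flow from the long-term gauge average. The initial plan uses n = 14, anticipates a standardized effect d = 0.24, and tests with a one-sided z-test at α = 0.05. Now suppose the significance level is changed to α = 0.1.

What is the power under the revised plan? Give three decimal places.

Power ≈ 0.351

δ = d·√n = 0.24 × √14 = 0.8980 (unchanged). New critical value: z_{0.1} = 1.282.
Revised power = P(Z > 1.282 − δ) = Φ(-0.384) = 0.3507.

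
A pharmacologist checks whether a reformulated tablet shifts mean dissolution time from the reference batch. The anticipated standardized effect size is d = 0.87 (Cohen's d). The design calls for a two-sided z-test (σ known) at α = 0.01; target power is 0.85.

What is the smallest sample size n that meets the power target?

For power 0.85 need Φ(δ − z_{0.005}) = 0.85, so δ = z_{0.005} + z_{0.15} = 2.576 + 1.036 = 3.612.
(The Φ(−δ − z_{α/2}) term is vanishingly small for δ > 0 and is dropped in the standard sample-size formula.)
δ = d·√n ⇒ n = (δ/d)² = (3.612 / 0.87)² = 17.24.
Rounding up, n = 18.

n = 18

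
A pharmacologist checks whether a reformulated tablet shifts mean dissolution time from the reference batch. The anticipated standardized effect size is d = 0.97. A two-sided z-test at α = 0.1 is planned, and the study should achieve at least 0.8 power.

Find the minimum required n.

For power 0.8 need Φ(δ − z_{0.05}) = 0.8, so δ = z_{0.05} + z_{0.20} = 1.645 + 0.842 = 2.486.
(The Φ(−δ − z_{α/2}) term is vanishingly small for δ > 0 and is dropped in the standard sample-size formula.)
δ = d·√n ⇒ n = (δ/d)² = (2.486 / 0.97)² = 6.57.
Rounding up, n = 7.

n = 7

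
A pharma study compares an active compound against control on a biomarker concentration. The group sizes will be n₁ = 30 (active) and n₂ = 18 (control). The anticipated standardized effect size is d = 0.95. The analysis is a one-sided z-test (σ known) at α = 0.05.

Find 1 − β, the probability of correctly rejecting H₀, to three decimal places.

Noncentrality parameter: δ = d / √(1/n₁ + 1/n₂) = 0.95 / √(1/30 + 1/18) = 3.1864
One-sided α = 0.05 → critical value z_{0.05} = 1.645.
Power = P(Z > 1.645 − δ) = Φ(1.542) = 0.9384.

Power ≈ 0.938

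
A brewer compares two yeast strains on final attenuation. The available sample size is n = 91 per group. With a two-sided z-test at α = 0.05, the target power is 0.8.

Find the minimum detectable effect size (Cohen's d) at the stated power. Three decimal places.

d ≈ 0.415

Need Φ(δ − 1.960) = 0.8, so δ = 1.960 + 0.842 = 2.802.
(Lower-tail contribution to power is negligible for δ > 0.)
δ = d·√(n/2) ⇒ d = δ/√(n/2) = 2.802/√(91/2) = 0.4153.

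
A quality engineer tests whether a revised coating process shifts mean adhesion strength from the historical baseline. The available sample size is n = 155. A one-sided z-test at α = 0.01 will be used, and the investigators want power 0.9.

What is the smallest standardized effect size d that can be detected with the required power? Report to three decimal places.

Need Φ(δ − 2.326) = 0.9, so δ = 2.326 + 1.282 = 3.608.
δ = d·√n ⇒ d = δ/√n = 3.608/√155 = 0.2898.

d ≈ 0.290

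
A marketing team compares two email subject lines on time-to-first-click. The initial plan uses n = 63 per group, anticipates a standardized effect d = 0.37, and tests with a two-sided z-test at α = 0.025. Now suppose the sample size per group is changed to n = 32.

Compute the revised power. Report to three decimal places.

Power ≈ 0.223

With n = 32 per group: δ = d·√(n/2) = 0.37 × √(32/2) = 1.4800. Critical value z_{0.0125} = 2.241.
Revised power = Φ(δ − 2.241) + Φ(−δ − 2.241) = Φ(-0.761) + Φ(-3.721) = 0.2232 + 0.0001 = 0.2233.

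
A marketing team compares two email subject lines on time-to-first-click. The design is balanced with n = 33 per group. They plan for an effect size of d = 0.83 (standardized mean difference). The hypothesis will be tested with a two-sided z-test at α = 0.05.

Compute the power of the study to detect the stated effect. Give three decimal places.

Noncentrality parameter: δ = d·√(n/2) = 0.83 × √(33/2) = 3.3715
Two-sided α = 0.05 → critical value z_{0.025} = 1.960.
Power = Φ(δ − 1.960) + Φ(−δ − 1.960) = Φ(1.412) + Φ(-5.331) = 0.9210 + 0.0000 = 0.9210.

Power ≈ 0.921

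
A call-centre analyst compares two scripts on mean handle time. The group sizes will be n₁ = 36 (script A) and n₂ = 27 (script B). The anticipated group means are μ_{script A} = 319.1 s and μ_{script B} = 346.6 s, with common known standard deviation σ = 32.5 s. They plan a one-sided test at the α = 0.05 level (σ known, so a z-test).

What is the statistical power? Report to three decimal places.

Standardized effect: d = |μ_{script A} − μ_{script B}| / σ = |319.1 − 346.6| / 32.5 = 0.8462
Noncentrality parameter: δ = d / √(1/n₁ + 1/n₂) = 0.8462 / √(1/36 + 1/27) = 3.3236
Critical value for a one-sided test at α = 0.05: z_α = 1.645.
Power = P(Z > 1.645 − δ) = Φ(1.679) = 0.9534.

Power ≈ 0.953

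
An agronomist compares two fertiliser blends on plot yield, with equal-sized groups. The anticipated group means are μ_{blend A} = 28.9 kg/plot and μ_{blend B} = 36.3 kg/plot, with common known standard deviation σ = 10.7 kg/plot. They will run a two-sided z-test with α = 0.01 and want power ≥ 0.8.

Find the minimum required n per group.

Standardized effect: d = |μ_{blend A} − μ_{blend B}| / σ = |28.9 − 36.3| / 10.7 = 0.6916
For power 0.8 need Φ(δ − z_{0.005}) = 0.8, so δ = z_{0.005} + z_{0.20} = 2.576 + 0.842 = 3.417.
(For δ > 0 the lower-tail rejection region contributes negligibly to power, so the one-term inversion is standard.)
δ = d·√(n/2) ⇒ n = 2(δ/d)² = 2 × (3.417 / 0.6916)² = 48.84.
Round up to the next whole unit.

n = 49 per group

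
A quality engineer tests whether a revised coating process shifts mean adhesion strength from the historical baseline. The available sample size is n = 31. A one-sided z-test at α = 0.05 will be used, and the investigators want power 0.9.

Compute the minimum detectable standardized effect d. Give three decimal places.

d ≈ 0.526

Need Φ(δ − 1.645) = 0.9, so δ = 1.645 + 1.282 = 2.926.
δ = d·√n ⇒ d = δ/√n = 2.926/√31 = 0.5256.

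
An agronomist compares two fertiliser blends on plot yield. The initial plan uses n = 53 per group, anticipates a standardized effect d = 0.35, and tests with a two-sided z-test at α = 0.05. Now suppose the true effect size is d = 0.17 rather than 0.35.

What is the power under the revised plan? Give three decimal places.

Power ≈ 0.141

With d = 0.17: δ = d·√(n/2) = 0.17 × √(53/2) = 0.8751. Critical value z_{0.025} = 1.960.
Revised power = Φ(δ − 1.960) + Φ(−δ − 1.960) = Φ(-1.085) + Φ(-2.835) = 0.1390 + 0.0023 = 0.1413.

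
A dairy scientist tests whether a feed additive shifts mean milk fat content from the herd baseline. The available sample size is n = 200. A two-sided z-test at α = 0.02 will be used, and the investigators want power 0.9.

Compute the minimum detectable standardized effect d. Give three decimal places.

d ≈ 0.255

Need Φ(δ − 2.326) = 0.9, so δ = 2.326 + 1.282 = 3.608.
(Lower-tail contribution to power is negligible for δ > 0.)
δ = d·√n ⇒ d = δ/√n = 3.608/√200 = 0.2551.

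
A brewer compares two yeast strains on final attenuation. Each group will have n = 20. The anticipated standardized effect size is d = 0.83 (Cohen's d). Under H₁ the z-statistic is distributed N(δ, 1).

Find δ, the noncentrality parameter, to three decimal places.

The noncentrality parameter scales effect size by the design's sample-size factor: δ = d·√(n/2) = 0.83 × √(20/2) = 2.6247

δ ≈ 2.625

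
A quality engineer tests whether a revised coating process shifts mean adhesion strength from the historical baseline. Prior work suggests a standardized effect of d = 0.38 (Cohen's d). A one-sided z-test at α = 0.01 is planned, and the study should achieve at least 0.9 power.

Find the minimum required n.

n = 91

Set Φ(δ − 2.326) = 0.9; then δ − 2.326 = Φ⁻¹(0.9) = 1.282, giving δ = 3.608.
δ = d·√n ⇒ n = (δ/d)² = (3.608 / 0.38)² = 90.15.
Round up to the next whole unit.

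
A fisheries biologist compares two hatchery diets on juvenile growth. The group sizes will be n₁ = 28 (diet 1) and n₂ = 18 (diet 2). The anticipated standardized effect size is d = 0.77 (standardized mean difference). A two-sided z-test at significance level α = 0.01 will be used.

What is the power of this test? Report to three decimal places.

Power ≈ 0.489

Noncentrality parameter: δ = d / √(1/n₁ + 1/n₂) = 0.77 / √(1/28 + 1/18) = 2.5487
Critical value for a two-sided test at α = 0.01: z_{α/2} = 2.576.
Power = Φ(δ − 2.576) + Φ(−δ − 2.576) = Φ(-0.027) + Φ(-5.125) = 0.4892 + 0.0000 = 0.4892.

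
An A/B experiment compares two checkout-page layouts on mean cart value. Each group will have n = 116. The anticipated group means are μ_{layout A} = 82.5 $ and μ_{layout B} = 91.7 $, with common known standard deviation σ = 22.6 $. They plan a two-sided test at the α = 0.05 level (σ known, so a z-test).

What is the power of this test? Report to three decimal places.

Standardized effect: d = |μ_{layout A} − μ_{layout B}| / σ = |82.5 − 91.7| / 22.6 = 0.4071
Noncentrality parameter: δ = d·√(n/2) = 0.4071 × √(116/2) = 3.1002
Critical value for a two-sided test at α = 0.05: z_{α/2} = 1.960.
Power = Φ(δ − 1.960) + Φ(−δ − 1.960) = Φ(1.140) + Φ(-5.060) = 0.8729 + 0.0000 = 0.8729.

Power ≈ 0.873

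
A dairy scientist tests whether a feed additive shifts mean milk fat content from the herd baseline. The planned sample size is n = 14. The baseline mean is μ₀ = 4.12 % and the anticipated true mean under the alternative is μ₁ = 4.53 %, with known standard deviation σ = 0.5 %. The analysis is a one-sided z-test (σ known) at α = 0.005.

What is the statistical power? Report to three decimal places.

Power ≈ 0.689

Standardized effect: d = |μ₁ − μ₀| / σ = |4.53 − 4.12| / 0.5 = 0.8200
Noncentrality parameter: δ = d·√n = 0.8200 × √14 = 3.0682
Critical value for a one-sided test at α = 0.005: z_α = 2.576.
Power = P(Z > 2.576 − δ) = Φ(0.492) = 0.6888.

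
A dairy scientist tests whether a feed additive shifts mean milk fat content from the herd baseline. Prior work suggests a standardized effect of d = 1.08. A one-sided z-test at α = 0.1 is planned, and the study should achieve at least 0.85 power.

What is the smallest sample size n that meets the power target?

Set Φ(δ − 1.282) = 0.85; then δ − 1.282 = Φ⁻¹(0.85) = 1.036, giving δ = 2.318.
δ = d·√n ⇒ n = (δ/d)² = (2.318 / 1.08)² = 4.61.
Rounding up, n = 5.

n = 5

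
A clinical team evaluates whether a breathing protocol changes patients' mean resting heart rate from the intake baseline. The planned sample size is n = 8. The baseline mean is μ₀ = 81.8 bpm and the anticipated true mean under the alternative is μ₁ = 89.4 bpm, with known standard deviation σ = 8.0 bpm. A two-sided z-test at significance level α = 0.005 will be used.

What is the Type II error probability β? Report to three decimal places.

β ≈ 0.548

Standardized effect: d = |μ₁ − μ₀| / σ = |89.4 − 81.8| / 8.0 = 0.9500
Noncentrality parameter: δ = d·√n = 0.9500 × √8 = 2.6870
Two-sided α = 0.005 → critical value z_{0.0025} = 2.807.
Power = Φ(δ − 2.807) + Φ(−δ − 2.807) = Φ(-0.120) + Φ(-5.494) = 0.4522 + 0.0000 = 0.4522.
Type II error: β = 1 − power = 1 − 0.4522 = 0.5478.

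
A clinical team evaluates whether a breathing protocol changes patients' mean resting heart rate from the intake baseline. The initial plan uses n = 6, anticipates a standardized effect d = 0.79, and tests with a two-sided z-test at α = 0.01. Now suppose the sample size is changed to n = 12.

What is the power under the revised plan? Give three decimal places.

With n = 12: δ = d·√n = 0.79 × √12 = 2.7366. Critical value z_{0.005} = 2.576.
Revised power = Φ(δ − 2.576) + Φ(−δ − 2.576) = Φ(0.161) + Φ(-5.312) = 0.5639 + 0.0000 = 0.5639.

Power ≈ 0.564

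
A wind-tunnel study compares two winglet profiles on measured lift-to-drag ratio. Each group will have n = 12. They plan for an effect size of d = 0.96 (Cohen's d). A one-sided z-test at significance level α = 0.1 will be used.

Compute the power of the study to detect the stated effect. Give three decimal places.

Power ≈ 0.858

Noncentrality parameter: δ = d·√(n/2) = 0.96 × √(12/2) = 2.3515
One-sided α = 0.1 → critical value z_{0.1} = 1.282.
Power = P(Z > 1.282 − δ) = Φ(1.070) = 0.8577.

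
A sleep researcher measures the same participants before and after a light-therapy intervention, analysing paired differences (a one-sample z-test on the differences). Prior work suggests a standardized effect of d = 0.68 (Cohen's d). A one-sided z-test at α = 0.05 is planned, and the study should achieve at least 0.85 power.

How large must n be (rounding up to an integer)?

n = 16

For power 0.85 need Φ(δ − z_{0.05}) = 0.85, so δ = z_{0.05} + z_{0.15} = 1.645 + 1.036 = 2.681.
δ = d·√n ⇒ n = (δ/d)² = (2.681 / 0.68)² = 15.55.
Round up to the next whole unit.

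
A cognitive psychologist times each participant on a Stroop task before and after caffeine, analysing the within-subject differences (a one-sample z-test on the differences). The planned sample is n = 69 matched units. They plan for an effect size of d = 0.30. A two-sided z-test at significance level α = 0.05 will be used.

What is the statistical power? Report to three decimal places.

Noncentrality parameter: δ = d·√n = 0.30 × √69 = 2.4920
Critical value for a two-sided test at α = 0.05: z_{α/2} = 1.960.
Power = Φ(δ − 1.960) + Φ(−δ − 1.960) = Φ(0.532) + Φ(-4.452) = 0.7026 + 0.0000 = 0.7026.

Power ≈ 0.703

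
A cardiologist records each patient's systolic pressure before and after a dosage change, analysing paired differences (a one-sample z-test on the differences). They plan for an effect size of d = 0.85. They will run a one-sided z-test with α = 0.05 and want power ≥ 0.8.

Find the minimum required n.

For power 0.8 need Φ(δ − z_{0.05}) = 0.8, so δ = z_{0.05} + z_{0.20} = 1.645 + 0.842 = 2.486.
δ = d·√n ⇒ n = (δ/d)² = (2.486 / 0.85)² = 8.56.
Rounding up, n = 9.

n = 9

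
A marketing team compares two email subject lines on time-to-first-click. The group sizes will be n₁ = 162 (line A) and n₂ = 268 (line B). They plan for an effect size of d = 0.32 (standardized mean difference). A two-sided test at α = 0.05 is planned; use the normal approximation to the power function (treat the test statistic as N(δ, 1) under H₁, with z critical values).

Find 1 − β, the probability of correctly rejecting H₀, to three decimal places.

Power ≈ 0.895

Noncentrality parameter: δ = d / √(1/n₁ + 1/n₂) = 0.32 / √(1/162 + 1/268) = 3.2154
Two-sided α = 0.05 → critical value z_{0.025} = 1.960.
Power = Φ(δ − 1.960) + Φ(−δ − 1.960) = Φ(1.255) + Φ(-5.175) = 0.8953 + 0.0000 = 0.8953.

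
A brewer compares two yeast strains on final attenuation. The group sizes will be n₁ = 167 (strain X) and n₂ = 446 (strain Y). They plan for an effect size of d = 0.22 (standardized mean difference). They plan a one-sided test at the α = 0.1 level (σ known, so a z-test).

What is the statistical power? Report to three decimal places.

Noncentrality parameter: δ = d / √(1/n₁ + 1/n₂) = 0.22 / √(1/167 + 1/446) = 2.4250
One-sided α = 0.1 → critical value z_{0.1} = 1.282.
Power = P(Z > 1.282 − δ) = Φ(1.143) = 0.8736.

Power ≈ 0.874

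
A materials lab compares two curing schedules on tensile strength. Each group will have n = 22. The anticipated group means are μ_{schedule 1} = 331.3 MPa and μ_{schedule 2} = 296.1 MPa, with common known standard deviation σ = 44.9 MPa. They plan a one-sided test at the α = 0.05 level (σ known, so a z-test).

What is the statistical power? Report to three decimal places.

Power ≈ 0.830

Standardized effect: d = |μ_{schedule 1} − μ_{schedule 2}| / σ = |331.3 − 296.1| / 44.9 = 0.7840
Noncentrality parameter: δ = d·√(n/2) = 0.7840 × √(22/2) = 2.6001
One-sided α = 0.05 → critical value z_{0.05} = 1.645.
Power = Φ(δ − 1.645) = Φ(0.955) = 0.8303.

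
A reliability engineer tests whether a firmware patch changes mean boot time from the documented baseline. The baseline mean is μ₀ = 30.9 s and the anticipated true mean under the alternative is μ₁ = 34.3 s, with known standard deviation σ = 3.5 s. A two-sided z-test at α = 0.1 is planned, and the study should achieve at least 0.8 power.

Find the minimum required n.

n = 7

Standardized effect: d = |μ₁ − μ₀| / σ = |34.3 − 30.9| / 3.5 = 0.9714
For power 0.8 need Φ(δ − z_{0.05}) = 0.8, so δ = z_{0.05} + z_{0.20} = 1.645 + 0.842 = 2.486.
(The Φ(−δ − z_{α/2}) term is vanishingly small for δ > 0 and is dropped in the standard sample-size formula.)
δ = d·√n ⇒ n = (δ/d)² = (2.486 / 0.9714)² = 6.55.
Round up to the next whole unit.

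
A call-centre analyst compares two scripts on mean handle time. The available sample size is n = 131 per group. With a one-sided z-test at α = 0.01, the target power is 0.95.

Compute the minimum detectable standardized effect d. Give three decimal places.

d ≈ 0.491

Need Φ(δ − 2.326) = 0.95, so δ = 2.326 + 1.645 = 3.971.
δ = d·√(n/2) ⇒ d = δ/√(n/2) = 3.971/√(131/2) = 0.4907.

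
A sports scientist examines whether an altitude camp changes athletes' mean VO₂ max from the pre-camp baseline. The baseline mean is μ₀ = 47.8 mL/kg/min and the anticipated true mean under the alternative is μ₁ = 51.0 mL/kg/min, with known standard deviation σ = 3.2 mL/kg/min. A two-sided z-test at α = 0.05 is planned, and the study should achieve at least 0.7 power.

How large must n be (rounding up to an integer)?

n = 7

Standardized effect: d = |μ₁ − μ₀| / σ = |51.0 − 47.8| / 3.2 = 1.0000
Set Φ(δ − 1.960) = 0.7; then δ − 1.960 = Φ⁻¹(0.7) = 0.524, giving δ = 2.484.
(For δ > 0 the lower-tail rejection region contributes negligibly to power, so the one-term inversion is standard.)
δ = d·√n ⇒ n = (δ/d)² = (2.484 / 1.0000)² = 6.17.
Rounding up, n = 7.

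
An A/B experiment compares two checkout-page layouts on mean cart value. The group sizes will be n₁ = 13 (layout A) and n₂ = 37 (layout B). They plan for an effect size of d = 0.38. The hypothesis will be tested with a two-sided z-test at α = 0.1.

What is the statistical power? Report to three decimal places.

Power ≈ 0.323

Noncentrality parameter: λ = d / √(1/n₁ + 1/n₂) = 0.38 / √(1/13 + 1/37) = 1.1786
Two-sided α = 0.1 → critical value z_{0.05} = 1.645.
Power = Φ(λ − 1.645) + Φ(−λ − 1.645) = Φ(-0.466) + Φ(-2.823) = 0.3205 + 0.0024 = 0.3229.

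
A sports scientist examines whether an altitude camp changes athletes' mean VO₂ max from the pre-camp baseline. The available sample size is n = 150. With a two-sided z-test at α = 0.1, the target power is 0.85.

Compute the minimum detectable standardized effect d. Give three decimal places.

d ≈ 0.219

Required noncentrality: δ = z_{0.05} + z_{0.15} = 1.645 + 1.036 = 2.681.
(Lower-tail contribution to power is negligible for δ > 0.)
δ = d·√n ⇒ d = δ/√n = 2.681/√150 = 0.2189.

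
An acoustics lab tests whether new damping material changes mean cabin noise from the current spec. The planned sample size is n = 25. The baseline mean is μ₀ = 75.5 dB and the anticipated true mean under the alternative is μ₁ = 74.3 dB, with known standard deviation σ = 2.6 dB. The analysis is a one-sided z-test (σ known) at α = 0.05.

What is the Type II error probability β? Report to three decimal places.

β ≈ 0.254

Standardized effect: d = |μ₁ − μ₀| / σ = |74.3 − 75.5| / 2.6 = 0.4615
Noncentrality parameter: λ = d·√n = 0.4615 × √25 = 2.3077
Critical value for a one-sided test at α = 0.05: z_α = 1.645.
Power = Φ(λ − 1.645) = Φ(0.663) = 0.7463.
Type II error: β = 1 − power = 1 − 0.7463 = 0.2537.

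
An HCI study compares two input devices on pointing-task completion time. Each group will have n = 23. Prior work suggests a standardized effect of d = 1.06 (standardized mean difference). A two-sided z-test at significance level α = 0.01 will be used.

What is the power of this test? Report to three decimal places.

Noncentrality parameter: δ = d·√(n/2) = 1.06 × √(23/2) = 3.5946
Two-sided α = 0.01 → critical value z_{0.005} = 2.576.
Power = Φ(δ − 2.576) + Φ(−δ − 2.576) = Φ(1.019) + Φ(-6.170) = 0.8459 + 0.0000 = 0.8459.

Power ≈ 0.846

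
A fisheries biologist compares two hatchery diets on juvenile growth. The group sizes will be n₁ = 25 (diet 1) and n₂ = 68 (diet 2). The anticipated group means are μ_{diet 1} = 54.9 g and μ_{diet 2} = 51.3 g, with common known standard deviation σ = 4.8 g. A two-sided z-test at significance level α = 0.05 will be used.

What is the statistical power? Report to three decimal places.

Standardized effect: d = |μ_{diet 1} − μ_{diet 2}| / σ = |54.9 − 51.3| / 4.8 = 0.7500
Noncentrality parameter: δ = d / √(1/n₁ + 1/n₂) = 0.7500 / √(1/25 + 1/68) = 3.2066
Critical value for a two-sided test at α = 0.05: z_{α/2} = 1.960.
Power = Φ(δ − 1.960) + Φ(−δ − 1.960) = Φ(1.247) + Φ(-5.167) = 0.8937 + 0.0000 = 0.8937.

Power ≈ 0.894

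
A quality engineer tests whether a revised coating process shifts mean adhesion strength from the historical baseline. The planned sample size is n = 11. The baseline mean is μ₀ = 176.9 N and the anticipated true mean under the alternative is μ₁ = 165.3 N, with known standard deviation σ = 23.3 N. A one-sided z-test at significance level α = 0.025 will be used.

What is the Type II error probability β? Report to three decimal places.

Standardized effect: d = |μ₁ − μ₀| / σ = |165.3 − 176.9| / 23.3 = 0.4979
Noncentrality parameter: δ = d·√n = 0.4979 × √11 = 1.6512
Critical value for a one-sided test at α = 0.025: z_α = 1.960.
Power = Φ(δ − 1.960) = Φ(-0.309) = 0.3787.
Type II error: β = 1 − power = 1 − 0.3787 = 0.6213.

β ≈ 0.621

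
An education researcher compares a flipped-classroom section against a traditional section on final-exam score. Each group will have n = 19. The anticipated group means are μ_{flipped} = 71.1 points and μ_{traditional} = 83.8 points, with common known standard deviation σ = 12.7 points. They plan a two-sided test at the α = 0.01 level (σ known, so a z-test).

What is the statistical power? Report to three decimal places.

Standardized effect: d = |μ_{flipped} − μ_{traditional}| / σ = |71.1 − 83.8| / 12.7 = 1.0000
Noncentrality parameter: δ = d·√(n/2) = 1.0000 × √(19/2) = 3.0822
Two-sided α = 0.01 → critical value z_{0.005} = 2.576.
Power = Φ(δ − 2.576) + Φ(−δ − 2.576) = Φ(0.506) + Φ(-5.658) = 0.6937 + 0.0000 = 0.6937.

Power ≈ 0.694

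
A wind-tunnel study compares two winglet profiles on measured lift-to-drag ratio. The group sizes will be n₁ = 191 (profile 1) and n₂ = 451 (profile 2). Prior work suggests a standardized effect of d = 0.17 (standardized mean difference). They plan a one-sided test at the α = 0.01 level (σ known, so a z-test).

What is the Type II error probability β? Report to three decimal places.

β ≈ 0.640

Noncentrality parameter: λ = d / √(1/n₁ + 1/n₂) = 0.17 / √(1/191 + 1/451) = 1.9692
Critical value for a one-sided test at α = 0.01: z_α = 2.326.
Power = Φ(λ − 2.326) = Φ(-0.357) = 0.3605.
Type II error: β = 1 − power = 1 − 0.3605 = 0.6395.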